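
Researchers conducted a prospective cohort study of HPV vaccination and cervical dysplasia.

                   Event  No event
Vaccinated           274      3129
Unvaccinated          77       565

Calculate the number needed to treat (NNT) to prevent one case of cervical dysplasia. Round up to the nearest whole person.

26

Risk in treated group = 274/3403 = 0.08052; risk in control = 77/642 = 0.11994.
Absolute risk reduction = 0.11994 − 0.08052 = 0.03942
NNT = 1 / ARR = 1 / 0.03942 = 25.368 → round up → 26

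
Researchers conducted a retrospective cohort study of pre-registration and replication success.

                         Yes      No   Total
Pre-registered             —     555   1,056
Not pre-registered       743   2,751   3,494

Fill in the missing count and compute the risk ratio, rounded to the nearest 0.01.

The missing cell is in the exposed row: 1056 − 555 = 501.
So a = 501, b = 555, c = 743, d = 2751.
RR = [a/(a+b)] / [c/(c+d)] = (501/1056) / (743/3494) = 0.47443/0.21265 = 2.23104

2.23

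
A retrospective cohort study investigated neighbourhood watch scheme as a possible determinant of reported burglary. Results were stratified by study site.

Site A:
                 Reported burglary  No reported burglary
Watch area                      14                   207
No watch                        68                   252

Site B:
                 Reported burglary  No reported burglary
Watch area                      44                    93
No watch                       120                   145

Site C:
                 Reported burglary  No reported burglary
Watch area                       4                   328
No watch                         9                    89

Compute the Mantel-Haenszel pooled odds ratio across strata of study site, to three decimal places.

OR_MH = Σ(aᵢdᵢ/nᵢ) / Σ(bᵢcᵢ/nᵢ), where nᵢ is the stratum total.
Stratum 1 (Site A): n = 541; a·d/n = 14·252/541 = 6.5213; b·c/n = 207·68/541 = 26.0185
Stratum 2 (Site B): n = 402; a·d/n = 44·145/402 = 15.8706; b·c/n = 93·120/402 = 27.7612
Stratum 3 (Site C): n = 430; a·d/n = 4·89/430 = 0.8279; b·c/n = 328·9/430 = 6.8651
OR_MH = (6.5213 + 15.8706 + 0.8279) / (26.0185 + 27.7612 + 6.8651) = 23.2198 / 60.6448 = 0.38288

0.383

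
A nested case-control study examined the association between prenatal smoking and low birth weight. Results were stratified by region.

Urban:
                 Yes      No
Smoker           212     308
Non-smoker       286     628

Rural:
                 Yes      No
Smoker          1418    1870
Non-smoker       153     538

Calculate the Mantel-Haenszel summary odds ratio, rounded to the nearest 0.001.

2.134

OR_MH = Σ(aᵢdᵢ/nᵢ) / Σ(bᵢcᵢ/nᵢ), where nᵢ is the stratum total.
Stratum 1 (Urban): n = 1434; a·d/n = 212·628/1434 = 92.8424; b·c/n = 308·286/1434 = 61.4282
Stratum 2 (Rural): n = 3979; a·d/n = 1418·538/3979 = 191.7276; b·c/n = 1870·153/3979 = 71.9050
OR_MH = (92.8424 + 191.7276) / (61.4282 + 71.9050) = 284.5700 / 133.3332 = 2.13428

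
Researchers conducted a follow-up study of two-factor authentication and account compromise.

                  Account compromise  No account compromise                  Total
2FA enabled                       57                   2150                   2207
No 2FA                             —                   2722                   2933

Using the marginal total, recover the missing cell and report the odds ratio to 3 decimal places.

0.342

The missing cell is in the unexposed row: 2933 − 2722 = 211.
So a = 57, b = 2150, c = 211, d = 2722.
OR = (a·d)/(b·c) = (57 × 2722) / (2150 × 211) = 155154 / 453650 = 0.34201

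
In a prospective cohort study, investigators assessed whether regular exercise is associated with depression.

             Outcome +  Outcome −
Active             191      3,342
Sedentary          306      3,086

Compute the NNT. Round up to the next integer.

Risk in treated group = 191/3533 = 0.05406; risk in control = 306/3392 = 0.09021.
Absolute risk reduction = 0.09021 − 0.05406 = 0.03615
NNT = 1 / ARR = 1 / 0.03615 = 27.662 → round up → 28

28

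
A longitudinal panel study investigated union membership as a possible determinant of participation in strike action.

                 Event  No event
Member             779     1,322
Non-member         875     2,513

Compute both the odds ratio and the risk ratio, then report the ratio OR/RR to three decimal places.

1.179

Cells: a = 779, b = 1322, c = 875, d = 2513.
OR = (779·2513)/(1322·875) = 1957627/1156750 = 1.69235
Risk in exposed = 779/2101 = 0.37078; risk in unexposed = 875/3388 = 0.25826; RR = 1.43564
OR/RR = 1.69235 / 1.43564 = 1.17881
The outcome is not rare, so the OR lies further from 1 than the RR.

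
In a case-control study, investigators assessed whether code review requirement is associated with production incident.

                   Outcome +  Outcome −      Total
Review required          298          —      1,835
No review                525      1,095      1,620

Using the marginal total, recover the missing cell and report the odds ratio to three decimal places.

0.404

The missing cell is in the exposed row: 1835 − 298 = 1537.
So a = 298, b = 1537, c = 525, d = 1095.
OR = (a·d)/(b·c) = (298 × 1095) / (1537 × 525) = 326310 / 806925 = 0.40439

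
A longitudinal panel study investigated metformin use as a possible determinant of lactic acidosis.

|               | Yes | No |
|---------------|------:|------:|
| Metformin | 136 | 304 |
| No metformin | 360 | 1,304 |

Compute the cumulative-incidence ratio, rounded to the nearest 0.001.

Cells: a = 136, b = 304, c = 360, d = 1304.
Risk in exposed = 136/440 = 0.30909; risk in unexposed = 360/1664 = 0.21635.
RR = 0.30909 / 0.21635 = 1.42869
The risk among the exposed is 1.43 times that among the unexposed.

1.429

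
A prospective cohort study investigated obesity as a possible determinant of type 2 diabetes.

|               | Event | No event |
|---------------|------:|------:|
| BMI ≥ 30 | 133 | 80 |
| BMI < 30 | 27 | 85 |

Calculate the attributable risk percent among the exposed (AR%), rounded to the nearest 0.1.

61.4

Cells: a = 133, b = 80, c = 27, d = 85.
Risk in exposed = 133/213 = 0.62441; risk in unexposed = 27/112 = 0.24107.
RR = 0.62441/0.24107 = 2.59016
AR% = (RR − 1)/RR × 100 = (2.59016 − 1)/2.59016 × 100 = 61.3923%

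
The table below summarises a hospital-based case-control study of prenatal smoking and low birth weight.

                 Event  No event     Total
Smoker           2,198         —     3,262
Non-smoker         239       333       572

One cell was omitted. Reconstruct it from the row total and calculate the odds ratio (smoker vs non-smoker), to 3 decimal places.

2.878

The missing cell is in the exposed row: 3262 − 2198 = 1064.
So a = 2198, b = 1064, c = 239, d = 333.
OR = (a·d)/(b·c) = (2198 × 333) / (1064 × 239) = 731934 / 254296 = 2.87828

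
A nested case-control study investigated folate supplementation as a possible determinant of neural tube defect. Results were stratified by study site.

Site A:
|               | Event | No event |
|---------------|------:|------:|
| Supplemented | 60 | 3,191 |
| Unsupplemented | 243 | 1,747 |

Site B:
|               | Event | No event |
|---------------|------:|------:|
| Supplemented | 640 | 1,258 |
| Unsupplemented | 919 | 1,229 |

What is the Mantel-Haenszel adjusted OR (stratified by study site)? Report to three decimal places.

0.494

OR_MH = Σ(aᵢdᵢ/nᵢ) / Σ(bᵢcᵢ/nᵢ), where nᵢ is the stratum total.
Stratum 1 (Site A): n = 5241; a·d/n = 60·1747/5241 = 20.0000; b·c/n = 3191·243/5241 = 147.9513
Stratum 2 (Site B): n = 4046; a·d/n = 640·1229/4046 = 194.4043; b·c/n = 1258·919/4046 = 285.7395
OR_MH = (20.0000 + 194.4043) / (147.9513 + 285.7395) = 214.4043 / 433.6908 = 0.49437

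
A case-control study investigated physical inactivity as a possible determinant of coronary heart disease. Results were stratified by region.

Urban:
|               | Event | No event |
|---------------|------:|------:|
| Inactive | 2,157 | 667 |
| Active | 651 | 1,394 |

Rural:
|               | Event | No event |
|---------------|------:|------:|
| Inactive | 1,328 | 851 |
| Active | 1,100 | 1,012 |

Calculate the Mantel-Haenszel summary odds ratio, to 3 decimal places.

3.028

OR_MH = Σ(aᵢdᵢ/nᵢ) / Σ(bᵢcᵢ/nᵢ), where nᵢ is the stratum total.
Stratum 1 (Urban): n = 4869; a·d/n = 2157·1394/4869 = 617.5514; b·c/n = 667·651/4869 = 89.1799
Stratum 2 (Rural): n = 4291; a·d/n = 1328·1012/4291 = 313.1988; b·c/n = 851·1100/4291 = 218.1543
OR_MH = (617.5514 + 313.1988) / (89.1799 + 218.1543) = 930.7502 / 307.3342 = 3.02846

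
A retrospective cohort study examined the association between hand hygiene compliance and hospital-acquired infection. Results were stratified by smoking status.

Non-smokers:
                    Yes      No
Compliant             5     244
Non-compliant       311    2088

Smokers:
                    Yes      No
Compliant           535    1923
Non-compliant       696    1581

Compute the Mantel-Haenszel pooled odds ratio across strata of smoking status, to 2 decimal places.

OR_MH = Σ(aᵢdᵢ/nᵢ) / Σ(bᵢcᵢ/nᵢ), where nᵢ is the stratum total.
Stratum 1 (Non-smokers): n = 2648; a·d/n = 5·2088/2648 = 3.9426; b·c/n = 244·311/2648 = 28.6571
Stratum 2 (Smokers): n = 4735; a·d/n = 535·1581/4735 = 178.6346; b·c/n = 1923·696/4735 = 282.6627
OR_MH = (3.9426 + 178.6346) / (28.6571 + 282.6627) = 182.5772 / 311.3198 = 0.58646

0.59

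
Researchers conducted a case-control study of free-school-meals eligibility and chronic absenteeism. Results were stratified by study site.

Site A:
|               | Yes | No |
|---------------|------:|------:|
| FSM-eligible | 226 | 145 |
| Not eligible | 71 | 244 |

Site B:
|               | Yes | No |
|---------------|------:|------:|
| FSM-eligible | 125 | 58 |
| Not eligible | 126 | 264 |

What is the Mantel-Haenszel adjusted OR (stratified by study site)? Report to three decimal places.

OR_MH = Σ(aᵢdᵢ/nᵢ) / Σ(bᵢcᵢ/nᵢ), where nᵢ is the stratum total.
Stratum 1 (Site A): n = 686; a·d/n = 226·244/686 = 80.3848; b·c/n = 145·71/686 = 15.0073
Stratum 2 (Site B): n = 573; a·d/n = 125·264/573 = 57.5916; b·c/n = 58·126/573 = 12.7539
OR_MH = (80.3848 + 57.5916) / (15.0073 + 12.7539) = 137.9765 / 27.7612 = 4.97012

4.970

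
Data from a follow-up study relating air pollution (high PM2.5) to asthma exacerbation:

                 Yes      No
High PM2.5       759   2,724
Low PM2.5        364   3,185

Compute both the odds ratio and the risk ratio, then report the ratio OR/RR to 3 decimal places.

Cells: a = 759, b = 2724, c = 364, d = 3185.
OR = (759·3185)/(2724·364) = 2417415/991536 = 2.43805
Risk in exposed = 759/3483 = 0.21792; risk in unexposed = 364/3549 = 0.10256; RR = 2.12468
OR/RR = 2.43805 / 2.12468 = 1.14749
The outcome is not rare, so the OR lies further from 1 than the RR.

1.147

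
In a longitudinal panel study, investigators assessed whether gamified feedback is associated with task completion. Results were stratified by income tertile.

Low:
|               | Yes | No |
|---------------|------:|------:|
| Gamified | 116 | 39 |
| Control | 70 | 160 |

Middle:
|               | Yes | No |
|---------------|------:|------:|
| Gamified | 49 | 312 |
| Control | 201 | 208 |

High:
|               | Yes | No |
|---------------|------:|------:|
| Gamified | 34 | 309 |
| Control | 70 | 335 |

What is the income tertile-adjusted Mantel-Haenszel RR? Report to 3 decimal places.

RR_MH = Σ(aᵢ·n₀ᵢ/nᵢ) / Σ(cᵢ·n₁ᵢ/nᵢ), with n₁ᵢ = aᵢ+bᵢ (exposed), n₀ᵢ = cᵢ+dᵢ (unexposed), nᵢ = n₁ᵢ+n₀ᵢ.
Stratum 1 (Low): n₁ = 155, n₀ = 230, n = 385; a·n₀/n = 116·230/385 = 69.2987; c·n₁/n = 70·155/385 = 28.1818
Stratum 2 (Middle): n₁ = 361, n₀ = 409, n = 770; a·n₀/n = 49·409/770 = 26.0273; c·n₁/n = 201·361/770 = 94.2351
Stratum 3 (High): n₁ = 343, n₀ = 405, n = 748; a·n₀/n = 34·405/748 = 18.4091; c·n₁/n = 70·343/748 = 32.0989
RR_MH = (69.2987 + 26.0273 + 18.4091) / (28.1818 + 94.2351 + 32.0989) = 113.7351 / 154.5158 = 0.73607

0.736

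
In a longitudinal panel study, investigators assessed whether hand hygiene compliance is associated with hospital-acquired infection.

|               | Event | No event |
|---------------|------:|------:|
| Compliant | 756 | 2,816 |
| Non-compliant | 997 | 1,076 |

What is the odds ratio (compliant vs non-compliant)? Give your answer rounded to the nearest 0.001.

0.290

Cells: a = 756, b = 2816, c = 997, d = 1076.
OR = (a·d)/(b·c) = (756 × 1076) / (2816 × 997) = 813456 / 2807552 = 0.28974
Exposure is associated with lower odds of hospital-acquired infection (OR = 0.29 < 1).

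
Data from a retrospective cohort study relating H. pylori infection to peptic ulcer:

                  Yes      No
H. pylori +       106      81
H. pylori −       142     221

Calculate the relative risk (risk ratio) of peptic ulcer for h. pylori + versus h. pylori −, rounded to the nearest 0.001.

1.449

Cells: a = 106, b = 81, c = 142, d = 221.
Risk in exposed = 106/187 = 0.56684; risk in unexposed = 142/363 = 0.39118.
RR = 0.56684 / 0.39118 = 1.44905
The risk among the exposed is 1.45 times that among the unexposed.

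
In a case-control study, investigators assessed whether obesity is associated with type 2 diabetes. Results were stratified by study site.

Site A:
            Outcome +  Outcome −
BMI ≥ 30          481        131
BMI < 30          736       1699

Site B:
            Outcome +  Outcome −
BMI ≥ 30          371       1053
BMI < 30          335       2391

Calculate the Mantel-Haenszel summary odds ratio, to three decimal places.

OR_MH = Σ(aᵢdᵢ/nᵢ) / Σ(bᵢcᵢ/nᵢ), where nᵢ is the stratum total.
Stratum 1 (Site A): n = 3047; a·d/n = 481·1699/3047 = 268.2045; b·c/n = 131·736/3047 = 31.6429
Stratum 2 (Site B): n = 4150; a·d/n = 371·2391/4150 = 213.7496; b·c/n = 1053·335/4150 = 85.0012
OR_MH = (268.2045 + 213.7496) / (31.6429 + 85.0012) = 481.9541 / 116.6441 = 4.13183

4.132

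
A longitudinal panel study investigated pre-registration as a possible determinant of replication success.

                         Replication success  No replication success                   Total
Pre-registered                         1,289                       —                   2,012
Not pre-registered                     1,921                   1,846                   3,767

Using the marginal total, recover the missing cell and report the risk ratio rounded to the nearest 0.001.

1.256

The missing cell is in the exposed row: 2012 − 1289 = 723.
So a = 1289, b = 723, c = 1921, d = 1846.
RR = [a/(a+b)] / [c/(c+d)] = (1289/2012) / (1921/3767) = 0.64066/0.50995 = 1.25630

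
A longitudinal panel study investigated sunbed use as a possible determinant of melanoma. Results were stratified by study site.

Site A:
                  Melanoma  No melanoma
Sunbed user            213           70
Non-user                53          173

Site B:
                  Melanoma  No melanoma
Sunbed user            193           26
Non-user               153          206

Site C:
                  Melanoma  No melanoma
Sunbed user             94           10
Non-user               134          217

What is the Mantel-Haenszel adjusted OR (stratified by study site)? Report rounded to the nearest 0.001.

10.868

OR_MH = Σ(aᵢdᵢ/nᵢ) / Σ(bᵢcᵢ/nᵢ), where nᵢ is the stratum total.
Stratum 1 (Site A): n = 509; a·d/n = 213·173/509 = 72.3949; b·c/n = 70·53/509 = 7.2888
Stratum 2 (Site B): n = 578; a·d/n = 193·206/578 = 68.7855; b·c/n = 26·153/578 = 6.8824
Stratum 3 (Site C): n = 455; a·d/n = 94·217/455 = 44.8308; b·c/n = 10·134/455 = 2.9451
OR_MH = (72.3949 + 68.7855 + 44.8308) / (7.2888 + 6.8824 + 2.9451) = 186.0111 / 17.1162 = 10.86754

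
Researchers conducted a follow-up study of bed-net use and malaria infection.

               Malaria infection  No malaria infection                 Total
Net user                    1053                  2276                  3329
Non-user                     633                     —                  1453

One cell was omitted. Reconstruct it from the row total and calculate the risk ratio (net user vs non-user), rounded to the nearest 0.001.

0.726

The missing cell is in the unexposed row: 1453 − 633 = 820.
So a = 1053, b = 2276, c = 633, d = 820.
RR = [a/(a+b)] / [c/(c+d)] = (1053/3329) / (633/1453) = 0.31631/0.43565 = 0.72607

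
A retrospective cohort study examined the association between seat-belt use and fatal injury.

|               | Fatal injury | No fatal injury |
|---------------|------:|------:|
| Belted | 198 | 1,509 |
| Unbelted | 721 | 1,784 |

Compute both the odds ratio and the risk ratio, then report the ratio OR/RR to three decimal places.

0.806

Cells: a = 198, b = 1509, c = 721, d = 1784.
OR = (198·1784)/(1509·721) = 353232/1087989 = 0.32467
Risk in exposed = 198/1707 = 0.11599; risk in unexposed = 721/2505 = 0.28782; RR = 0.40300
OR/RR = 0.32467 / 0.40300 = 0.80562
The outcome is not rare, so the OR lies further from 1 than the RR.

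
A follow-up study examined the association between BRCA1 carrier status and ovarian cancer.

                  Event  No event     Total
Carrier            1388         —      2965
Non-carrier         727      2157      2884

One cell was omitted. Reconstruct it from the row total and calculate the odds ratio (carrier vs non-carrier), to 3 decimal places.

The missing cell is in the exposed row: 2965 − 1388 = 1577.
So a = 1388, b = 1577, c = 727, d = 2157.
OR = (a·d)/(b·c) = (1388 × 2157) / (1577 × 727) = 2993916 / 1146479 = 2.61140

2.611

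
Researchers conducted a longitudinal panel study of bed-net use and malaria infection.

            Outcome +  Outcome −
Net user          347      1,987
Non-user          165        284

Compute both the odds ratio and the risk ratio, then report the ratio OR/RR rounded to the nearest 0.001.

Cells: a = 347, b = 1987, c = 165, d = 284.
OR = (347·284)/(1987·165) = 98548/327855 = 0.30058
Risk in exposed = 347/2334 = 0.14867; risk in unexposed = 165/449 = 0.36748; RR = 0.40457
OR/RR = 0.30058 / 0.40457 = 0.74298
The outcome is not rare, so the OR lies further from 1 than the RR.

0.743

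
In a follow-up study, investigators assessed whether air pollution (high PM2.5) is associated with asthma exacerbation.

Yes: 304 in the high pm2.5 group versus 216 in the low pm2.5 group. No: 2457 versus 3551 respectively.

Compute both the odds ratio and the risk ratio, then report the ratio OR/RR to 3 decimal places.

1.059

From the description: a = 304, b = 2457, c = 216, d = 3551.
OR = (304·3551)/(2457·216) = 1079504/530712 = 2.03407
Risk in exposed = 304/2761 = 0.11011; risk in unexposed = 216/3767 = 0.05734; RR = 1.92021
OR/RR = 2.03407 / 1.92021 = 1.05929
The outcome is not rare, so the OR lies further from 1 than the RR.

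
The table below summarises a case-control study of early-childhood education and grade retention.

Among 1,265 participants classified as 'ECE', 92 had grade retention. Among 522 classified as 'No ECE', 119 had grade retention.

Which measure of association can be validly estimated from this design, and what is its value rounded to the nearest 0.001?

From the description: a = 92, b = 1173, c = 119, d = 403.
This is a case-control study: participants were sampled on outcome status, so risks in the source population cannot be estimated directly — relative risk is not valid here. The odds ratio is the appropriate measure.
OR = (a·d)/(b·c) = (92 × 403) / (1173 × 119) = 37076 / 139587 = 0.26561

0.266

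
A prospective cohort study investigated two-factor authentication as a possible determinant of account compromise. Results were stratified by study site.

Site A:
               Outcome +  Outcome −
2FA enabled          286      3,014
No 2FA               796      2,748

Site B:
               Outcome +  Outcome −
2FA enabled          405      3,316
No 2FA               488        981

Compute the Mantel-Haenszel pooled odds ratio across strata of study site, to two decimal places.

0.29

OR_MH = Σ(aᵢdᵢ/nᵢ) / Σ(bᵢcᵢ/nᵢ), where nᵢ is the stratum total.
Stratum 1 (Site A): n = 6844; a·d/n = 286·2748/6844 = 114.8346; b·c/n = 3014·796/6844 = 350.5470
Stratum 2 (Site B): n = 5190; a·d/n = 405·981/5190 = 76.5520; b·c/n = 3316·488/5190 = 311.7934
OR_MH = (114.8346 + 76.5520) / (350.5470 + 311.7934) = 191.3866 / 662.3405 = 0.28896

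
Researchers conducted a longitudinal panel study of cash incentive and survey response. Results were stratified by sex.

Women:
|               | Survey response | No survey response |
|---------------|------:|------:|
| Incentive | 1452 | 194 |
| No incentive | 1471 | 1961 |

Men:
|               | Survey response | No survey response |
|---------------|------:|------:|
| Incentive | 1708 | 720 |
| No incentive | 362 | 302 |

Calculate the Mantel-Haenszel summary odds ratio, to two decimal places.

5.18

OR_MH = Σ(aᵢdᵢ/nᵢ) / Σ(bᵢcᵢ/nᵢ), where nᵢ is the stratum total.
Stratum 1 (Women): n = 5078; a·d/n = 1452·1961/5078 = 560.7271; b·c/n = 194·1471/5078 = 56.1981
Stratum 2 (Men): n = 3092; a·d/n = 1708·302/3092 = 166.8228; b·c/n = 720·362/3092 = 84.2950
OR_MH = (560.7271 + 166.8228) / (56.1981 + 84.2950) = 727.5498 / 140.4931 = 5.17855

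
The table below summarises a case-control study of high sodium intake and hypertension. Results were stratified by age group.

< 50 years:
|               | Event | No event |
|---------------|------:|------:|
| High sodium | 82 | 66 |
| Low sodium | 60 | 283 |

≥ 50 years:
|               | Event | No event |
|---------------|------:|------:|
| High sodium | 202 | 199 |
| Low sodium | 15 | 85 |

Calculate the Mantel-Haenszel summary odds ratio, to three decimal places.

5.814

OR_MH = Σ(aᵢdᵢ/nᵢ) / Σ(bᵢcᵢ/nᵢ), where nᵢ is the stratum total.
Stratum 1 (< 50 years): n = 491; a·d/n = 82·283/491 = 47.2627; b·c/n = 66·60/491 = 8.0652
Stratum 2 (≥ 50 years): n = 501; a·d/n = 202·85/501 = 34.2715; b·c/n = 199·15/501 = 5.9581
OR_MH = (47.2627 + 34.2715) / (8.0652 + 5.9581) = 81.5342 / 14.0233 = 5.81421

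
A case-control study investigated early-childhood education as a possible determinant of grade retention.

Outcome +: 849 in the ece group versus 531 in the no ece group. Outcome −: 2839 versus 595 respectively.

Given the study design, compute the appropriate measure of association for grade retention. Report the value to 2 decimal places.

From the description: a = 849, b = 2839, c = 531, d = 595.
This is a case-control study: participants were sampled on outcome status, so risks in the source population cannot be estimated directly — relative risk is not valid here. The odds ratio is the appropriate measure.
OR = (a·d)/(b·c) = (849 × 595) / (2839 × 531) = 505155 / 1507509 = 0.33509

0.34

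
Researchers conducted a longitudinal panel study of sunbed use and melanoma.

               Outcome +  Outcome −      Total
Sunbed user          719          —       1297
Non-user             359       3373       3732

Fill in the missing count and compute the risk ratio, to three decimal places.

5.763

The missing cell is in the exposed row: 1297 − 719 = 578.
So a = 719, b = 578, c = 359, d = 3373.
RR = [a/(a+b)] / [c/(c+d)] = (719/1297) / (359/3732) = 0.55436/0.09620 = 5.76283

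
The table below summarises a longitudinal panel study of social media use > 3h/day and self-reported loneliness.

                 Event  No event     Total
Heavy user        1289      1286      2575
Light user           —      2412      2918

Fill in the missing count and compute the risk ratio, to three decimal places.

2.887

The missing cell is in the unexposed row: 2918 − 2412 = 506.
So a = 1289, b = 1286, c = 506, d = 2412.
RR = [a/(a+b)] / [c/(c+d)] = (1289/2575) / (506/2918) = 0.50058/0.17341 = 2.88676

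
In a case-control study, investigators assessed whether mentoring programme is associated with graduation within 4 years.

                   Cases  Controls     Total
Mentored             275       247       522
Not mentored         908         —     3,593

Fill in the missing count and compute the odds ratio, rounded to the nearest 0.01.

3.29

The missing cell is in the unexposed row: 3593 − 908 = 2685.
So a = 275, b = 247, c = 908, d = 2685.
OR = (a·d)/(b·c) = (275 × 2685) / (247 × 908) = 738375 / 224276 = 3.29226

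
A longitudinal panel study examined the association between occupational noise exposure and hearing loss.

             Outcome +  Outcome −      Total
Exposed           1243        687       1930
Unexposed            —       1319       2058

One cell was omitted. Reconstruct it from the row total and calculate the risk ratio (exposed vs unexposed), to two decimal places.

The missing cell is in the unexposed row: 2058 − 1319 = 739.
So a = 1243, b = 687, c = 739, d = 1319.
RR = [a/(a+b)] / [c/(c+d)] = (1243/1930) / (739/2058) = 0.64404/0.35909 = 1.79356

1.79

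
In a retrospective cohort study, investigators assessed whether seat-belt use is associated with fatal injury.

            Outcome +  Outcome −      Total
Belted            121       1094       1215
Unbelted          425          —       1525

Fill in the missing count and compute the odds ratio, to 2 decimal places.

The missing cell is in the unexposed row: 1525 − 425 = 1100.
So a = 121, b = 1094, c = 425, d = 1100.
OR = (a·d)/(b·c) = (121 × 1100) / (1094 × 425) = 133100 / 464950 = 0.28627

0.29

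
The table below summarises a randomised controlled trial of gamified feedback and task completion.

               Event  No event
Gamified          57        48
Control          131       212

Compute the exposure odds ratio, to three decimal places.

Cells: a = 57, b = 48, c = 131, d = 212.
OR = (a·d)/(b·c) = (57 × 212) / (48 × 131) = 12084 / 6288 = 1.92176
The odds of task completion are about 1.92 times as high in the gamified group.

1.922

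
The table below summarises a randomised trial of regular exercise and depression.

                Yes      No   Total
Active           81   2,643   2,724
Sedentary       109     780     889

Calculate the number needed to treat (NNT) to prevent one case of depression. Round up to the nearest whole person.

11

Risk in treated group = 81/2724 = 0.02974; risk in control = 109/889 = 0.12261.
Absolute risk reduction = 0.12261 − 0.02974 = 0.09287
NNT = 1 / ARR = 1 / 0.09287 = 10.767 → round up → 11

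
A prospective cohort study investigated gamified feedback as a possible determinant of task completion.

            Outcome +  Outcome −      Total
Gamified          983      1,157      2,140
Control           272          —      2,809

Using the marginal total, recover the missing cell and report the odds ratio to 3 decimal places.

The missing cell is in the unexposed row: 2809 − 272 = 2537.
So a = 983, b = 1157, c = 272, d = 2537.
OR = (a·d)/(b·c) = (983 × 2537) / (1157 × 272) = 2493871 / 314704 = 7.92450

7.924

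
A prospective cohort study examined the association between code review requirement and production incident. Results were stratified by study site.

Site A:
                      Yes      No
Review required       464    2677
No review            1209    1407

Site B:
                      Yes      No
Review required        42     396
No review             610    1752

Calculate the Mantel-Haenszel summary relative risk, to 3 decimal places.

0.326

RR_MH = Σ(aᵢ·n₀ᵢ/nᵢ) / Σ(cᵢ·n₁ᵢ/nᵢ), with n₁ᵢ = aᵢ+bᵢ (exposed), n₀ᵢ = cᵢ+dᵢ (unexposed), nᵢ = n₁ᵢ+n₀ᵢ.
Stratum 1 (Site A): n₁ = 3141, n₀ = 2616, n = 5757; a·n₀/n = 464·2616/5757 = 210.8431; c·n₁/n = 1209·3141/5757 = 659.6264
Stratum 2 (Site B): n₁ = 438, n₀ = 2362, n = 2800; a·n₀/n = 42·2362/2800 = 35.4300; c·n₁/n = 610·438/2800 = 95.4214
RR_MH = (210.8431 + 35.4300) / (659.6264 + 95.4214) = 246.2731 / 755.0478 = 0.32617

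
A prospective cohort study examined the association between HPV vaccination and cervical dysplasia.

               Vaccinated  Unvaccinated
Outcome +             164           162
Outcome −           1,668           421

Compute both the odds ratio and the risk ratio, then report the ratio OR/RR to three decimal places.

0.793

Reading the table with exposure as columns: a = 164 (Vaccinated, case), b = 1668 (Vaccinated, non-case), c = 162 (Unvaccinated, case), d = 421.
OR = (164·421)/(1668·162) = 69044/270216 = 0.25551
Risk in exposed = 164/1832 = 0.08952; risk in unexposed = 162/583 = 0.27787; RR = 0.32216
OR/RR = 0.25551 / 0.32216 = 0.79313
The outcome is not rare, so the OR lies further from 1 than the RR.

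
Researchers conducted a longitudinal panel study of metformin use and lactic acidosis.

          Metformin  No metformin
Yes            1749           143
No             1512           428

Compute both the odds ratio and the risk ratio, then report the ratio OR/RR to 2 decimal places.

Reading the table with exposure as columns: a = 1749 (Metformin, case), b = 1512 (Metformin, non-case), c = 143 (No metformin, case), d = 428.
OR = (1749·428)/(1512·143) = 748572/216216 = 3.46215
Risk in exposed = 1749/3261 = 0.53634; risk in unexposed = 143/571 = 0.25044; RR = 2.14160
OR/RR = 3.46215 / 2.14160 = 1.61662
The outcome is not rare, so the OR lies further from 1 than the RR.

1.62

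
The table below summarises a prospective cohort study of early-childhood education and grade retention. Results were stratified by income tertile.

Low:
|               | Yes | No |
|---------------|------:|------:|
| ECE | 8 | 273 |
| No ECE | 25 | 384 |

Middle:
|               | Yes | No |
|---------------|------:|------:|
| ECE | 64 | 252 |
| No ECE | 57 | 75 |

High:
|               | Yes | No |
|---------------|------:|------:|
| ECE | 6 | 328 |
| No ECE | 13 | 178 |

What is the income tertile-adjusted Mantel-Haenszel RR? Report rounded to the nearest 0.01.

RR_MH = Σ(aᵢ·n₀ᵢ/nᵢ) / Σ(cᵢ·n₁ᵢ/nᵢ), with n₁ᵢ = aᵢ+bᵢ (exposed), n₀ᵢ = cᵢ+dᵢ (unexposed), nᵢ = n₁ᵢ+n₀ᵢ.
Stratum 1 (Low): n₁ = 281, n₀ = 409, n = 690; a·n₀/n = 8·409/690 = 4.7420; c·n₁/n = 25·281/690 = 10.1812
Stratum 2 (Middle): n₁ = 316, n₀ = 132, n = 448; a·n₀/n = 64·132/448 = 18.8571; c·n₁/n = 57·316/448 = 40.2054
Stratum 3 (High): n₁ = 334, n₀ = 191, n = 525; a·n₀/n = 6·191/525 = 2.1829; c·n₁/n = 13·334/525 = 8.2705
RR_MH = (4.7420 + 18.8571 + 2.1829) / (10.1812 + 40.2054 + 8.2705) = 25.7820 / 58.6570 = 0.43954

0.44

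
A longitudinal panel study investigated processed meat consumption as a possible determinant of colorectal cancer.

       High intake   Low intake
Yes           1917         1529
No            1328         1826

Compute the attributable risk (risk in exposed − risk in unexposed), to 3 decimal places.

Reading the table with exposure as columns: a = 1917 (High intake, case), b = 1328 (High intake, non-case), c = 1529 (Low intake, case), d = 1826.
Risk in exposed = 1917/3245 = 0.590755; risk in unexposed = 1529/3355 = 0.455738.
Risk difference = 0.590755 − 0.455738 = 0.135017

0.135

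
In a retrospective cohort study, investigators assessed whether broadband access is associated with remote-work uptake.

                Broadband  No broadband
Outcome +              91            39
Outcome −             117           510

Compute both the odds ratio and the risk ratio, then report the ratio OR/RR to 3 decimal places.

1.651

Reading the table with exposure as columns: a = 91 (Broadband, case), b = 117 (Broadband, non-case), c = 39 (No broadband, case), d = 510.
OR = (91·510)/(117·39) = 46410/4563 = 10.17094
Risk in exposed = 91/208 = 0.43750; risk in unexposed = 39/549 = 0.07104; RR = 6.15865
OR/RR = 10.17094 / 6.15865 = 1.65149
The outcome is not rare, so the OR lies further from 1 than the RR.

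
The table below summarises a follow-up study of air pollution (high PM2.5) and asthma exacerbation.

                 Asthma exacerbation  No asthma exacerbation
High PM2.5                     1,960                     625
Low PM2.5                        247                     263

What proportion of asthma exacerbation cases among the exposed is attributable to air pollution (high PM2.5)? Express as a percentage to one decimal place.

36.1

Cells: a = 1960, b = 625, c = 247, d = 263.
Risk in exposed = 1960/2585 = 0.75822; risk in unexposed = 247/510 = 0.48431.
RR = 0.75822/0.48431 = 1.56556
AR% = (RR − 1)/RR × 100 = (1.56556 − 1)/1.56556 × 100 = 36.1249%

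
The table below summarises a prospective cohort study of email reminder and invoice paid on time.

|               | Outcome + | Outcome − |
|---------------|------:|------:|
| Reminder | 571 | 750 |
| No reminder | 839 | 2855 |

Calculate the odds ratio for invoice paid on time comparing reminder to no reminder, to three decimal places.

2.591

Cells: a = 571, b = 750, c = 839, d = 2855.
OR = (a·d)/(b·c) = (571 × 2855) / (750 × 839) = 1630205 / 629250 = 2.59071
The odds of invoice paid on time are about 2.59 times as high in the reminder group.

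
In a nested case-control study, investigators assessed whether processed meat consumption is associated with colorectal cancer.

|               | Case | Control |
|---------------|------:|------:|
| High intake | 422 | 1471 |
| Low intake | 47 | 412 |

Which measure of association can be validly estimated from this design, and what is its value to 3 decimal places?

2.515

Cells: a = 422, b = 1471, c = 47, d = 412.
This is a nested case-control study: participants were sampled on outcome status, so risks in the source population cannot be estimated directly — relative risk is not valid here. The odds ratio is the appropriate measure.
OR = (a·d)/(b·c) = (422 × 412) / (1471 × 47) = 173864 / 69137 = 2.51478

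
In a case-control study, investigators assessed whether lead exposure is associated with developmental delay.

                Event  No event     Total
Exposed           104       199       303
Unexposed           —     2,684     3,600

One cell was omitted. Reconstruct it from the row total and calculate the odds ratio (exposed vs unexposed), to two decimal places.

1.53

The missing cell is in the unexposed row: 3600 − 2684 = 916.
So a = 104, b = 199, c = 916, d = 2684.
OR = (a·d)/(b·c) = (104 × 2684) / (199 × 916) = 279136 / 182284 = 1.53132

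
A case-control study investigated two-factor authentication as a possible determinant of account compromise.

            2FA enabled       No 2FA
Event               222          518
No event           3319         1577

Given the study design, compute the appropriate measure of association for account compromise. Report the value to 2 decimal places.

Reading the table with exposure as columns: a = 222 (2FA enabled, case), b = 3319 (2FA enabled, non-case), c = 518 (No 2FA, case), d = 1577.
This is a case-control study: participants were sampled on outcome status, so risks in the source population cannot be estimated directly — relative risk is not valid here. The odds ratio is the appropriate measure.
OR = (a·d)/(b·c) = (222 × 1577) / (3319 × 518) = 350094 / 1719242 = 0.20363

0.20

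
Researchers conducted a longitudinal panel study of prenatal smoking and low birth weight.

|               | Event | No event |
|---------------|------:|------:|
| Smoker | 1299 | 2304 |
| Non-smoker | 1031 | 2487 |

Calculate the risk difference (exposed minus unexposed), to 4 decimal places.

Cells: a = 1299, b = 2304, c = 1031, d = 2487.
Risk in exposed = 1299/3603 = 0.360533; risk in unexposed = 1031/3518 = 0.293064.
Risk difference = 0.360533 − 0.293064 = 0.067469

0.0675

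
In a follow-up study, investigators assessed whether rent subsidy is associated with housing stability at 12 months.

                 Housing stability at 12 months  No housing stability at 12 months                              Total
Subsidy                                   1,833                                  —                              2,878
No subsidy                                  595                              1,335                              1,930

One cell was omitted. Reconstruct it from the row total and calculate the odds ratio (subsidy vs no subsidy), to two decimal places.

3.94

The missing cell is in the exposed row: 2878 − 1833 = 1045.
So a = 1833, b = 1045, c = 595, d = 1335.
OR = (a·d)/(b·c) = (1833 × 1335) / (1045 × 595) = 2447055 / 621775 = 3.93560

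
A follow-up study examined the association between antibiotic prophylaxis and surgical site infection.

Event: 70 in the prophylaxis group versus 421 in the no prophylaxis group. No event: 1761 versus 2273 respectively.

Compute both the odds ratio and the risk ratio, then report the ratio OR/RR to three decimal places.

0.877

From the description: a = 70, b = 1761, c = 421, d = 2273.
OR = (70·2273)/(1761·421) = 159110/741381 = 0.21461
Risk in exposed = 70/1831 = 0.03823; risk in unexposed = 421/2694 = 0.15627; RR = 0.24464
OR/RR = 0.21461 / 0.24464 = 0.87727
The outcome is not rare, so the OR lies further from 1 than the RR.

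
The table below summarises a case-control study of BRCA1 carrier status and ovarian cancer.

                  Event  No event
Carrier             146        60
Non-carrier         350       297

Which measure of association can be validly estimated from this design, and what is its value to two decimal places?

Cells: a = 146, b = 60, c = 350, d = 297.
This is a case-control study: participants were sampled on outcome status, so risks in the source population cannot be estimated directly — relative risk is not valid here. The odds ratio is the appropriate measure.
OR = (a·d)/(b·c) = (146 × 297) / (60 × 350) = 43362 / 21000 = 2.06486

2.06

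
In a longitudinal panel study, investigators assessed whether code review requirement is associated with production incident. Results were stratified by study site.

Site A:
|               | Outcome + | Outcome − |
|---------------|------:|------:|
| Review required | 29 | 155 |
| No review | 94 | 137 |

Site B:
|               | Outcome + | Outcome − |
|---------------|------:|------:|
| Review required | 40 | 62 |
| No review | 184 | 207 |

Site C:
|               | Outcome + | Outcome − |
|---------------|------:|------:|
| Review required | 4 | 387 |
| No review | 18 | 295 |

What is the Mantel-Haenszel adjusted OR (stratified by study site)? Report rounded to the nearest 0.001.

0.412

OR_MH = Σ(aᵢdᵢ/nᵢ) / Σ(bᵢcᵢ/nᵢ), where nᵢ is the stratum total.
Stratum 1 (Site A): n = 415; a·d/n = 29·137/415 = 9.5735; b·c/n = 155·94/415 = 35.1084
Stratum 2 (Site B): n = 493; a·d/n = 40·207/493 = 16.7951; b·c/n = 62·184/493 = 23.1400
Stratum 3 (Site C): n = 704; a·d/n = 4·295/704 = 1.6761; b·c/n = 387·18/704 = 9.8949
OR_MH = (9.5735 + 16.7951 + 1.6761) / (35.1084 + 23.1400 + 9.8949) = 28.0448 / 68.1433 = 0.41156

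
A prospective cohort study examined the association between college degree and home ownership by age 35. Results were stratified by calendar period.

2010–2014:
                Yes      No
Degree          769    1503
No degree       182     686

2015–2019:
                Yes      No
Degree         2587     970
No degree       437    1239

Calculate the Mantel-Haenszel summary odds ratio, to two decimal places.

4.64

OR_MH = Σ(aᵢdᵢ/nᵢ) / Σ(bᵢcᵢ/nᵢ), where nᵢ is the stratum total.
Stratum 1 (2010–2014): n = 3140; a·d/n = 769·686/3140 = 168.0045; b·c/n = 1503·182/3140 = 87.1166
Stratum 2 (2015–2019): n = 5233; a·d/n = 2587·1239/5233 = 612.5154; b·c/n = 970·437/5233 = 81.0032
OR_MH = (168.0045 + 612.5154) / (87.1166 + 81.0032) = 780.5198 / 168.1198 = 4.64264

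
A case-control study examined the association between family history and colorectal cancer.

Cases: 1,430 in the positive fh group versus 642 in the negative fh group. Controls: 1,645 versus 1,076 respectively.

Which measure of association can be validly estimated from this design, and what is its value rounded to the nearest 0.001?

From the description: a = 1430, b = 1645, c = 642, d = 1076.
This is a case-control study: participants were sampled on outcome status, so risks in the source population cannot be estimated directly — relative risk is not valid here. The odds ratio is the appropriate measure.
OR = (a·d)/(b·c) = (1430 × 1076) / (1645 × 642) = 1538680 / 1056090 = 1.45696

1.457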